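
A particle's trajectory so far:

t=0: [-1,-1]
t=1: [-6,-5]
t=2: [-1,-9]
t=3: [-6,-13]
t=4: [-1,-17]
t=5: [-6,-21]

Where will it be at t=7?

First: cycles through -1, -6 every 2 steps. Step 7 lands at position 1 of the cycle → -6.
Second: linear, -4 per step → -29 at step 7.

[-6,-29]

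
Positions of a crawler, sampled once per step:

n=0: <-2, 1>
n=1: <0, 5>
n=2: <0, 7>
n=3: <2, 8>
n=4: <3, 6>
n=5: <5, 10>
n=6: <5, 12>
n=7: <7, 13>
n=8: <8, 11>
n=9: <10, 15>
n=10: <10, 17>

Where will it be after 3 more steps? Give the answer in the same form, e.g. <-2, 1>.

Differencing gives <+2, +4>, <+0, +2>, <+2, +1>, <+1, -2>, <+2, +4>, <+0, +2>, <+2, +1>, <+1, -2>, <+2, +4>, <+0, +2>. This is the pattern <+2, +4>, <+0, +2>, <+2, +1>, <+1, -2> repeated.
step 11: apply <+2, +1> → <12, 18>
step 12: apply <+1, -2> → <13, 16>
step 13: apply <+2, +4> → <15, 20>

<15, 20>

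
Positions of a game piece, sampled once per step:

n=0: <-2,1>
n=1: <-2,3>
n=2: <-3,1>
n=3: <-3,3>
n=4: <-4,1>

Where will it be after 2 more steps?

Step-to-step displacements: <+0,+2>, <-1,-2>, <+0,+2>, <-1,-2> — a repeating cycle of length 2.
step 5: apply <+0,+2> → <-4,3>
step 6: apply <-1,-2> → <-5,1>

<-5,1>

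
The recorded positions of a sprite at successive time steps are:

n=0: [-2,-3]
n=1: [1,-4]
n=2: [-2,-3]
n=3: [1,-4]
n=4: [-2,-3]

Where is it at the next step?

Consecutive displacements [+3,-1], [-3,+1], [+3,-1], [-3,+1] scale by a factor of -1 each step.
step 5: [-2,-3] + [+3,-1] → [1,-4]

[1,-4]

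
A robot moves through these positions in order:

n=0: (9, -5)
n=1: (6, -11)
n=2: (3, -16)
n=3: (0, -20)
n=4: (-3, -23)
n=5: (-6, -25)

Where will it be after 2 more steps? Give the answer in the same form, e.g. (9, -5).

Successive displacements: (-3, -6), (-3, -5), (-3, -4), (-3, -3), (-3, -2) — each changes by (+0, +1).
step 6: (-6, -25) + (-3, -1) → (-9, -26)
step 7: (-9, -26) + (-3, +0) → (-12, -26)

(-12, -26)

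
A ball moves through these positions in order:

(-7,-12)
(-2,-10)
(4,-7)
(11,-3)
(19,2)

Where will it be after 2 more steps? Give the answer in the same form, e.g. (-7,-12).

Taking differences between consecutive positions: (+5,+2), (+6,+3), (+7,+4), (+8,+5). These grow by (+1,+1) each step.
step 5: (19,2) + (+9,+6) → (28,8)
step 6: (28,8) + (+10,+7) → (38,15)

(38,15)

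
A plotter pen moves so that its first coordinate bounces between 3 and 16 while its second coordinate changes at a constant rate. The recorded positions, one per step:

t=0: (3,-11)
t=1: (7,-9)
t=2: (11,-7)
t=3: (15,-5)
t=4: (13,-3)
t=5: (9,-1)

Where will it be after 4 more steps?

(13,7)

The first coordinate travels 4 per step and bounces off the walls at 3 and 16.
  step 6: 9 → 5
  step 7: 5 → 5
  step 8: 5 → 9
  step 9: 9 → 13
The second coordinate changes by +2 each step: at step 9 it is 7.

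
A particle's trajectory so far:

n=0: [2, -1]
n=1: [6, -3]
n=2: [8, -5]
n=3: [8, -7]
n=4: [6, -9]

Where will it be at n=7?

Taking differences between consecutive positions: [+4, -2], [+2, -2], [+0, -2], [-2, -2]. These grow by [-2, +0] each step.
step 5: [6, -9] + [-4, -2] → [2, -11]
step 6: [2, -11] + [-6, -2] → [-4, -13]
step 7: [-4, -13] + [-8, -2] → [-12, -15]

[-12, -15]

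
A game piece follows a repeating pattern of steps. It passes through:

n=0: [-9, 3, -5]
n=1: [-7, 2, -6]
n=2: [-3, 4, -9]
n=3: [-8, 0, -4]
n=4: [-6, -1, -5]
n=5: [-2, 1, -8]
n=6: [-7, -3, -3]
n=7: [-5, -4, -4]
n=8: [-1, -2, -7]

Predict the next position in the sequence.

Differencing gives [+2, -1, -1], [+4, +2, -3], [-5, -4, +5], [+2, -1, -1], [+4, +2, -3], [-5, -4, +5], [+2, -1, -1], [+4, +2, -3]. This is the pattern [+2, -1, -1], [+4, +2, -3], [-5, -4, +5] repeated.
step 9: apply [-5, -4, +5] → [-6, -6, -2]

[-6, -6, -2]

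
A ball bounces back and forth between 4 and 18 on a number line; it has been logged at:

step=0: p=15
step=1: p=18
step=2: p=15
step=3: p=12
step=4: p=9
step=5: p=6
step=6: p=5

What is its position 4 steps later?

The value travels 3 per step and bounces off the walls at 4 and 18.
  step 7: 5 → 8
  step 8: 8 → 11
  step 9: 11 → 14
  step 10: 14 → 17

p=17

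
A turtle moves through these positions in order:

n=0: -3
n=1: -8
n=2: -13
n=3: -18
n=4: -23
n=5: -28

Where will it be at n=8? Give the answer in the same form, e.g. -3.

The position changes by -5 every step.
step 6: -28 − 5 → -33
step 7: -33 − 5 → -38
step 8: -38 − 5 → -43

-43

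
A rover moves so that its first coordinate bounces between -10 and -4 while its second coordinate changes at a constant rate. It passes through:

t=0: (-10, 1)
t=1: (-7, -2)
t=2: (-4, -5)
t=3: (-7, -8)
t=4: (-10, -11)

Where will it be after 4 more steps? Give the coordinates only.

(-10, -23)

The first coordinate travels 3 per step and bounces off the walls at -10 and -4.
  step 5: -10 → -7
  step 6: -7 → -4
  step 7: -4 → -7
  step 8: -7 → -10
The second coordinate changes by -3 each step: at step 8 it is -23.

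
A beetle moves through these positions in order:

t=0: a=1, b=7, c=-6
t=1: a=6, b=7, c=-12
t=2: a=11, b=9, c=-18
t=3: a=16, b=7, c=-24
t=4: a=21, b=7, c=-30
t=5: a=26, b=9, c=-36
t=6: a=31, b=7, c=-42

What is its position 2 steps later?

a=41, b=9, c=-54

A: linear, +5 per step → 41 at step 8.
B: cycles through 7, 7, 9 every 3 steps. Step 8 lands at position 2 of the cycle → 9.
C: linear, -6 per step → -54 at step 8.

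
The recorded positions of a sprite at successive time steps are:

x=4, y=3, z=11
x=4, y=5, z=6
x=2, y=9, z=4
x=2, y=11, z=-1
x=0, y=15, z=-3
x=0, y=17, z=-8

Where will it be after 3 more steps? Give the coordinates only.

x=-4, y=27, z=-17

The moves between consecutive positions are (+0, +2, -5), (-2, +4, -2), (+0, +2, -5), (-2, +4, -2), (+0, +2, -5); they repeat the 2-cycle [(+0, +2, -5), (-2, +4, -2)].
step 6: apply (-2, +4, -2) → x=-2, y=21, z=-10
step 7: apply (+0, +2, -5) → x=-2, y=23, z=-15
step 8: apply (-2, +4, -2) → x=-4, y=27, z=-17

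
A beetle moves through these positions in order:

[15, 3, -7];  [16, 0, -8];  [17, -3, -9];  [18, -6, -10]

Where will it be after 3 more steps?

Constant displacement of [+1, -3, -1] per step.
step 4: [18, -6, -10] + [+1, -3, -1] → [19, -9, -11]
step 5: [19, -9, -11] + [+1, -3, -1] → [20, -12, -12]
step 6: [20, -12, -12] + [+1, -3, -1] → [21, -15, -13]

[21, -15, -13]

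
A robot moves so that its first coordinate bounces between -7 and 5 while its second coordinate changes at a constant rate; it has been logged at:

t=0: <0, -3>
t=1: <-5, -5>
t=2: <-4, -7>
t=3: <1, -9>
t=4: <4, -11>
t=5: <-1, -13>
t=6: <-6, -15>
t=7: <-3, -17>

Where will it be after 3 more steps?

The first coordinate travels 5 per step and bounces off the walls at -7 and 5.
  step 8: -3 → 2
  step 9: 2 → 3
  step 10: 3 → -2
The second coordinate changes by -2 each step: at step 10 it is -23.

<-2, -23>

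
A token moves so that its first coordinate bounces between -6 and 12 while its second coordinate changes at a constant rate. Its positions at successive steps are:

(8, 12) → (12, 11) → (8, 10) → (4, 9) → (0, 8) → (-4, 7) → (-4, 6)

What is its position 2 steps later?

The first coordinate reflects between -6 and 12, moving 4 per step.
  step 7: -4 → 0
  step 8: 0 → 4
The second coordinate changes by -1 each step: at step 8 it is 4.

(4, 4)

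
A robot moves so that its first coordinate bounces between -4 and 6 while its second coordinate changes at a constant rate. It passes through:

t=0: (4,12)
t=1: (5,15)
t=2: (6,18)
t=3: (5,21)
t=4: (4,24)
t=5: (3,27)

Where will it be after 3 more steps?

The first coordinate travels 1 per step and bounces off the walls at -4 and 6.
  step 6: 3 → 2
  step 7: 2 → 1
  step 8: 1 → 0
The second coordinate changes by +3 each step: at step 8 it is 36.

(0,36)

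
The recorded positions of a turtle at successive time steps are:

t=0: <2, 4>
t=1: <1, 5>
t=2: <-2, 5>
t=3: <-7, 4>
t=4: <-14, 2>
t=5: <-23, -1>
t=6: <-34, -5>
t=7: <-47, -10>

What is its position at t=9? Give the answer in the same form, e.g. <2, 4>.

First differences are <-1, +1>, <-3, +0>, <-5, -1>, <-7, -2>, <-9, -3>, <-11, -4>, <-13, -5>; their common second difference is <-2, -1> (constant acceleration).
step 8: <-47, -10> + <-15, -6> → <-62, -16>
step 9: <-62, -16> + <-17, -7> → <-79, -23>

<-79, -23>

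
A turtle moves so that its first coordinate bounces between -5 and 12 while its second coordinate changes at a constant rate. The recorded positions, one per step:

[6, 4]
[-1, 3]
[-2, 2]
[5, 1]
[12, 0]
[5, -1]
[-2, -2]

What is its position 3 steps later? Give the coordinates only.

[11, -5]

The first coordinate travels 7 per step and bounces off the walls at -5 and 12.
  step 7: -2 → -1
  step 8: -1 → 6
  step 9: 6 → 11
The second coordinate changes by -1 each step: at step 9 it is -5.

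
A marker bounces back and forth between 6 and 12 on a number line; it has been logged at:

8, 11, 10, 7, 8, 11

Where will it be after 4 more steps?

11

The value travels 3 per step and bounces off the walls at 6 and 12.
  step 6: 11 → 10
  step 7: 10 → 7
  step 8: 7 → 8
  step 9: 8 → 11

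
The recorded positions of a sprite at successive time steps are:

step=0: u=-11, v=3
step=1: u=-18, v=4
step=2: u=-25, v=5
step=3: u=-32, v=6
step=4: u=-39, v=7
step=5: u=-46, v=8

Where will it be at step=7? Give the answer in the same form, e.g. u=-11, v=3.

The position changes by (-7, +1) every step.
step 6: u=-46, v=8 + (-7, +1) → u=-53, v=9
step 7: u=-53, v=9 + (-7, +1) → u=-60, v=10

u=-60, v=10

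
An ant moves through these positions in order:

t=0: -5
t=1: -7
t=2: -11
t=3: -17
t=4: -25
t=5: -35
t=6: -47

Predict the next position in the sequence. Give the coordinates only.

-61

First differences are -2, -4, -6, -8, -10, -12; their common second difference is -2 (constant acceleration).
step 7: -47 − 14 → -61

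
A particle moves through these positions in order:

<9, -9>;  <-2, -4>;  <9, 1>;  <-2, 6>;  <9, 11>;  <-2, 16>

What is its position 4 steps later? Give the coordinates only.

First: cycles through 9, -2 every 2 steps. Step 9 lands at position 1 of the cycle → -2.
Second: linear, +5 per step → 36 at step 9.

<-2, 36>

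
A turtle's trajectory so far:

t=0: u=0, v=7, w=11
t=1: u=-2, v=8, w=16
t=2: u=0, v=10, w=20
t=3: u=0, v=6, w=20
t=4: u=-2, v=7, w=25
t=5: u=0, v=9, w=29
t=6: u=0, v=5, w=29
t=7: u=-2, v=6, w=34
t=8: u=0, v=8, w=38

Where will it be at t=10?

u=-2, v=5, w=43

Differencing gives (-2,+1,+5), (+2,+2,+4), (+0,-4,+0), (-2,+1,+5), (+2,+2,+4), (+0,-4,+0), (-2,+1,+5), (+2,+2,+4). This is the pattern (-2,+1,+5), (+2,+2,+4), (+0,-4,+0) repeated.
step 9: apply (+0,-4,+0) → u=0, v=4, w=38
step 10: apply (-2,+1,+5) → u=-2, v=5, w=43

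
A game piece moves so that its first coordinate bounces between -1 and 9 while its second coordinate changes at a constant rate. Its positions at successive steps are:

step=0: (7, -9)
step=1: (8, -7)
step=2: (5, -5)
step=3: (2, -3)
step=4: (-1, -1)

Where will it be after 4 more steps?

(7, 7)

The first coordinate reflects between -1 and 9, moving 3 per step.
  step 5: -1 → 2
  step 6: 2 → 5
  step 7: 5 → 8
  step 8: 8 → 7
The second coordinate changes by +2 each step: at step 8 it is 7.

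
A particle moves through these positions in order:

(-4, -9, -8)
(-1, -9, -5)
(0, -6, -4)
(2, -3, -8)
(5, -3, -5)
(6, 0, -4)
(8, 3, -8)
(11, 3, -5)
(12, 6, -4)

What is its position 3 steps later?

Differencing gives (+3, +0, +3), (+1, +3, +1), (+2, +3, -4), (+3, +0, +3), (+1, +3, +1), (+2, +3, -4), (+3, +0, +3), (+1, +3, +1). This is the pattern (+3, +0, +3), (+1, +3, +1), (+2, +3, -4) repeated.
step 9: apply (+2, +3, -4) → (14, 9, -8)
step 10: apply (+3, +0, +3) → (17, 9, -5)
step 11: apply (+1, +3, +1) → (18, 12, -4)

(18, 12, -4)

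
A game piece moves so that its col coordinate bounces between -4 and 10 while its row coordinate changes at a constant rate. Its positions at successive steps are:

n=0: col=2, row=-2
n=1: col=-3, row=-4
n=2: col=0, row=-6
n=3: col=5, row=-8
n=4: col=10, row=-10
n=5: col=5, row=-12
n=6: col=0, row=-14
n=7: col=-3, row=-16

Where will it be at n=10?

The col coordinate travels 5 per step and bounces off the walls at -4 and 10.
  step 8: -3 → 2
  step 9: 2 → 7
  step 10: 7 → 8
The row coordinate changes by -2 each step: at step 10 it is -22.

col=8, row=-22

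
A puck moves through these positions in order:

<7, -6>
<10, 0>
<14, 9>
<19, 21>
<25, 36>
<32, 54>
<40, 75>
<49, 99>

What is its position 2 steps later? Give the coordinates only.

First differences are <+3, +6>, <+4, +9>, <+5, +12>, <+6, +15>, <+7, +18>, <+8, +21>, <+9, +24>; their common second difference is <+1, +3> (constant acceleration).
step 8: <49, 99> + <+10, +27> → <59, 126>
step 9: <59, 126> + <+11, +30> → <70, 156>

<70, 156>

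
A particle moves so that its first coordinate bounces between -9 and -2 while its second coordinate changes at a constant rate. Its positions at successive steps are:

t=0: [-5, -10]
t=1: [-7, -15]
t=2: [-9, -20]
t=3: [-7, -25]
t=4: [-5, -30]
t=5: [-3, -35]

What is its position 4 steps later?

[-9, -55]

The first coordinate travels 2 per step and bounces off the walls at -9 and -2.
  step 6: -3 → -3
  step 7: -3 → -5
  step 8: -5 → -7
  step 9: -7 → -9
The second coordinate changes by -5 each step: at step 9 it is -55.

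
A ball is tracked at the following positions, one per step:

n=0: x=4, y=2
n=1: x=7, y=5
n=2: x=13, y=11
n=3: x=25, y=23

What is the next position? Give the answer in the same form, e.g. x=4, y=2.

x=49, y=47

Consecutive displacements (+3,+3), (+6,+6), (+12,+12) scale by a factor of 2 each step.
step 4: x=25, y=23 + (+24,+24) → x=49, y=47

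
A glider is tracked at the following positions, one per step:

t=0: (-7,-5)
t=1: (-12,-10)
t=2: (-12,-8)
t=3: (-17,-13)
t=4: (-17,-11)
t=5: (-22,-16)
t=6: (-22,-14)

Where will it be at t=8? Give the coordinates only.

(-27,-17)

Step-to-step displacements: (-5,-5), (+0,+2), (-5,-5), (+0,+2), (-5,-5), (+0,+2) — a repeating cycle of length 2.
step 7: apply (-5,-5) → (-27,-19)
step 8: apply (+0,+2) → (-27,-17)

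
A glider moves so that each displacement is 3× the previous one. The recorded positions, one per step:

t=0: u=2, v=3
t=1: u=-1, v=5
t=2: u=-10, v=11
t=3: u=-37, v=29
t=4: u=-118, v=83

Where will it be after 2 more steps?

u=-1090, v=731

The jumps are (-3, +2), (-9, +6), (-27, +18), (-81, +54) — a geometric progression with ratio 3.
step 5: u=-118, v=83 + (-243, +162) → u=-361, v=245
step 6: u=-361, v=245 + (-729, +486) → u=-1090, v=731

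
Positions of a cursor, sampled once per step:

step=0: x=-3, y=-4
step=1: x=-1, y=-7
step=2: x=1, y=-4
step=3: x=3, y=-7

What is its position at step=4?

X: linear, +2 per step → 5 at step 4.
Y: cycles through -4, -7 every 2 steps. Step 4 lands at position 0 of the cycle → -4.

x=5, y=-4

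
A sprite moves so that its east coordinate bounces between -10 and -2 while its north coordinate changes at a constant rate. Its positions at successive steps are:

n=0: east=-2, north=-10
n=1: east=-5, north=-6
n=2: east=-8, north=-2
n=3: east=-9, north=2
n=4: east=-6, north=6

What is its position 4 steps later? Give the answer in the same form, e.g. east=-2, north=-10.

The east coordinate reflects between -10 and -2, moving 3 per step.
  step 5: -6 → -3
  step 6: -3 → -4
  step 7: -4 → -7
  step 8: -7 → -10
The north coordinate changes by +4 each step: at step 8 it is 22.

east=-10, north=22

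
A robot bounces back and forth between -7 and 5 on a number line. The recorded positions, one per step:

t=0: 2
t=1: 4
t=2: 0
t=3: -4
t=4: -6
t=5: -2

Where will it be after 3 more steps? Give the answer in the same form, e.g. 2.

The value travels 4 per step and bounces off the walls at -7 and 5.
  step 6: -2 → 2
  step 7: 2 → 4
  step 8: 4 → 0

0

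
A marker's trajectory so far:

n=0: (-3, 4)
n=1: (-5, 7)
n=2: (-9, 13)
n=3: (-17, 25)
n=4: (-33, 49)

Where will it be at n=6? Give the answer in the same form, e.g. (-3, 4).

(-129, 193)

Consecutive displacements (-2, +3), (-4, +6), (-8, +12), (-16, +24) scale by a factor of 2 each step.
step 5: (-33, 49) + (-32, +48) → (-65, 97)
step 6: (-65, 97) + (-64, +96) → (-129, 193)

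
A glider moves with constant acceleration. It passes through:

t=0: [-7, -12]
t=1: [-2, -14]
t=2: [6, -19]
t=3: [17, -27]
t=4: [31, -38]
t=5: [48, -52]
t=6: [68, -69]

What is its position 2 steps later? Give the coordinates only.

Successive displacements: [+5, -2], [+8, -5], [+11, -8], [+14, -11], [+17, -14], [+20, -17] — each changes by [+3, -3].
step 7: [68, -69] + [+23, -20] → [91, -89]
step 8: [91, -89] + [+26, -23] → [117, -112]

[117, -112]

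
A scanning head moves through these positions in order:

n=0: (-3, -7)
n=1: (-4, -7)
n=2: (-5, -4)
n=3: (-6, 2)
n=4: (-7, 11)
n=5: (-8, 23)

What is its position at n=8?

(-11, 77)

Successive displacements: (-1, +0), (-1, +3), (-1, +6), (-1, +9), (-1, +12) — each changes by (+0, +3).
step 6: (-8, 23) + (-1, +15) → (-9, 38)
step 7: (-9, 38) + (-1, +18) → (-10, 56)
step 8: (-10, 56) + (-1, +21) → (-11, 77)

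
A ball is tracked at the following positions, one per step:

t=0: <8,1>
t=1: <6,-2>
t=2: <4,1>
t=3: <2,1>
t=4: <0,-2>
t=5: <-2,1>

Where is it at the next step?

The first coordinate changes by -2 each step, so at step 6 it is 8 + 6·(-2) = -4.
The second coordinate repeats the cycle [1, -2, 1] with period 3; step 6 mod 3 = 0, giving 1.

<-4,1>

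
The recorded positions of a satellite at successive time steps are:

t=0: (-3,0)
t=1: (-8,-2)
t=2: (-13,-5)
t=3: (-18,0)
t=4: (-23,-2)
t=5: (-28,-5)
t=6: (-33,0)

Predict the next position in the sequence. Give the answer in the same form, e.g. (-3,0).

The first coordinate changes by -5 each step, so at step 7 it is -3 + 7·(-5) = -38.
The second coordinate repeats the cycle [0, -2, -5] with period 3; step 7 mod 3 = 1, giving -2.

(-38,-2)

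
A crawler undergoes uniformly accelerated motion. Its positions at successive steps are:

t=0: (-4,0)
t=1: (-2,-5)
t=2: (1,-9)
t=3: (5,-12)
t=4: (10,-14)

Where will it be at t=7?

Taking differences between consecutive positions: (+2,-5), (+3,-4), (+4,-3), (+5,-2). These grow by (+1,+1) each step.
step 5: (10,-14) + (+6,-1) → (16,-15)
step 6: (16,-15) + (+7,+0) → (23,-15)
step 7: (23,-15) + (+8,+1) → (31,-14)

(31,-14)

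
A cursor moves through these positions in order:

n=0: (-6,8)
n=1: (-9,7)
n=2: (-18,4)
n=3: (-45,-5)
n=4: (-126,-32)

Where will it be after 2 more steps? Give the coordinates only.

(-1098,-356)

The jumps are (-3,-1), (-9,-3), (-27,-9), (-81,-27) — a geometric progression with ratio 3.
step 5: (-126,-32) + (-243,-81) → (-369,-113)
step 6: (-369,-113) + (-729,-243) → (-1098,-356)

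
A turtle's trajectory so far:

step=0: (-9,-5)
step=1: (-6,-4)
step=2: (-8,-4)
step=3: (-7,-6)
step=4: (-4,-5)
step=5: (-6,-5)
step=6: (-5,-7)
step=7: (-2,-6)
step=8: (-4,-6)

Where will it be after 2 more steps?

(0,-7)

Step-to-step displacements: (+3,+1), (-2,+0), (+1,-2), (+3,+1), (-2,+0), (+1,-2), (+3,+1), (-2,+0) — a repeating cycle of length 3.
step 9: apply (+1,-2) → (-3,-8)
step 10: apply (+3,+1) → (0,-7)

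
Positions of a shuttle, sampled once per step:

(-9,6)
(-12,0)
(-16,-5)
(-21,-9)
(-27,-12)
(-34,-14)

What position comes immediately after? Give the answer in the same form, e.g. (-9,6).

(-42,-15)

First differences are (-3,-6), (-4,-5), (-5,-4), (-6,-3), (-7,-2); their common second difference is (-1,+1) (constant acceleration).
step 6: (-34,-14) + (-8,-1) → (-42,-15)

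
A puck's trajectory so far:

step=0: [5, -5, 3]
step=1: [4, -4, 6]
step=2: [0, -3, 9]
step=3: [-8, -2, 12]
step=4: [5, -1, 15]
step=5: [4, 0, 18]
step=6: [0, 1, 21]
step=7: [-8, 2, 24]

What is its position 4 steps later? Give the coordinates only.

[-8, 6, 36]

First: cycles through 5, 4, 0, -8 every 4 steps. Step 11 lands at position 3 of the cycle → -8.
Second: linear, +1 per step → 6 at step 11.
Third: linear, +3 per step → 36 at step 11.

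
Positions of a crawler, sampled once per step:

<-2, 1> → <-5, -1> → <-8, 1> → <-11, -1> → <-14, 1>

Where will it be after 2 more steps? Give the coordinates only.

First: linear, -3 per step → -20 at step 6.
Second: cycles through 1, -1 every 2 steps. Step 6 lands at position 0 of the cycle → 1.

<-20, 1>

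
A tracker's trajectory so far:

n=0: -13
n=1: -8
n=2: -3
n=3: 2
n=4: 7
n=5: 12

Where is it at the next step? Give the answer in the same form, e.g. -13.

17

The position changes by +5 every step.
step 6: 12 + 5 → 17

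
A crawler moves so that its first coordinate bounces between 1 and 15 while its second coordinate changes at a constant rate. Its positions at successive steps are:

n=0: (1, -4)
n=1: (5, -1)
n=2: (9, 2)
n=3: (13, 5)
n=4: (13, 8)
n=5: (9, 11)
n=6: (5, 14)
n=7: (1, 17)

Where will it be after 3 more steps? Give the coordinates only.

(13, 26)

The first coordinate reflects between 1 and 15, moving 4 per step.
  step 8: 1 → 5
  step 9: 5 → 9
  step 10: 9 → 13
The second coordinate changes by +3 each step: at step 10 it is 26.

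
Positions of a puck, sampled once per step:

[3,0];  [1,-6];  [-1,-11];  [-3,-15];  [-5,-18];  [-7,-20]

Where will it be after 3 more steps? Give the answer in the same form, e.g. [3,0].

Successive displacements: [-2,-6], [-2,-5], [-2,-4], [-2,-3], [-2,-2] — each changes by [+0,+1].
step 6: [-7,-20] + [-2,-1] → [-9,-21]
step 7: [-9,-21] + [-2,+0] → [-11,-21]
step 8: [-11,-21] + [-2,+1] → [-13,-20]

[-13,-20]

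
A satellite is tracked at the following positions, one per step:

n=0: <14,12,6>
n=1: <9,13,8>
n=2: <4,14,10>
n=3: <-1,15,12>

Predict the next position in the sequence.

<-6,16,14>

The position changes by <-5,+1,+2> every step.
step 4: <-1,15,12> + <-5,+1,+2> → <-6,16,14>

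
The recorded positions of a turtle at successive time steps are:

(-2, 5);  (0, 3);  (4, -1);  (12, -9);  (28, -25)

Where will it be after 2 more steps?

The jumps are (+2, -2), (+4, -4), (+8, -8), (+16, -16) — a geometric progression with ratio 2.
step 5: (28, -25) + (+32, -32) → (60, -57)
step 6: (60, -57) + (+64, -64) → (124, -121)

(124, -121)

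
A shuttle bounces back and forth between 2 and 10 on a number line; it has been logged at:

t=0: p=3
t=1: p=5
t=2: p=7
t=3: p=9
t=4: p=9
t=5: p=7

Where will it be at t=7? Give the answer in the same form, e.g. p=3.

The value travels 2 per step and bounces off the walls at 2 and 10.
  step 6: 7 → 5
  step 7: 5 → 3

p=3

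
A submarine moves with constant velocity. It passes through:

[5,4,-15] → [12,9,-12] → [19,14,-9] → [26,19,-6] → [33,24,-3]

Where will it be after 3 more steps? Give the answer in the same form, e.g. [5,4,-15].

The position changes by [+7,+5,+3] every step.
step 5: [33,24,-3] + [+7,+5,+3] → [40,29,0]
step 6: [40,29,0] + [+7,+5,+3] → [47,34,3]
step 7: [47,34,3] + [+7,+5,+3] → [54,39,6]

[54,39,6]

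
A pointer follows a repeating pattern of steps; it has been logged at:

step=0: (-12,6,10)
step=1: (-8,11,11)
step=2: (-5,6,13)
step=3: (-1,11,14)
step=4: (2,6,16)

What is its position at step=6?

Differencing gives (+4,+5,+1), (+3,-5,+2), (+4,+5,+1), (+3,-5,+2). This is the pattern (+4,+5,+1), (+3,-5,+2) repeated.
step 5: apply (+4,+5,+1) → (6,11,17)
step 6: apply (+3,-5,+2) → (9,6,19)

(9,6,19)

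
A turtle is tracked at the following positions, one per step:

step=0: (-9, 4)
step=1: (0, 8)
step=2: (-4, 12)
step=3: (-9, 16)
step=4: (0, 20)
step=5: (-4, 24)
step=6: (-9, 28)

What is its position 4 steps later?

The first coordinate repeats the cycle [-9, 0, -4] with period 3; step 10 mod 3 = 1, giving 0.
The second coordinate changes by +4 each step, so at step 10 it is 4 + 10·(4) = 44.

(0, 44)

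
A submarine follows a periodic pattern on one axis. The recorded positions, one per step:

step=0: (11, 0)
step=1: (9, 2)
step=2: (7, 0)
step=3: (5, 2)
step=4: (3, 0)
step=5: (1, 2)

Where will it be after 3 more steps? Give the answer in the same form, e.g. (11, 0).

First: linear, -2 per step → -5 at step 8.
Second: cycles through 0, 2 every 2 steps. Step 8 lands at position 0 of the cycle → 0.

(-5, 0)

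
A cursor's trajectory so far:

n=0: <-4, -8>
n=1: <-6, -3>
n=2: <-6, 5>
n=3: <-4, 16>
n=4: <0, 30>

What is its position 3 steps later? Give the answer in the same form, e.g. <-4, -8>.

<24, 90>

Taking differences between consecutive positions: <-2, +5>, <+0, +8>, <+2, +11>, <+4, +14>. These grow by <+2, +3> each step.
step 5: <0, 30> + <+6, +17> → <6, 47>
step 6: <6, 47> + <+8, +20> → <14, 67>
step 7: <14, 67> + <+10, +23> → <24, 90>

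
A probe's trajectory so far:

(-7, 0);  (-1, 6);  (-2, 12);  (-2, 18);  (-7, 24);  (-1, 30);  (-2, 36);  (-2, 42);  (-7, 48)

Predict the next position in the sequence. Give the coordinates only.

(-1, 54)

The first coordinate repeats the cycle [-7, -1, -2, -2] with period 4; step 9 mod 4 = 1, giving -1.
The second coordinate changes by +6 each step, so at step 9 it is 0 + 9·(6) = 54.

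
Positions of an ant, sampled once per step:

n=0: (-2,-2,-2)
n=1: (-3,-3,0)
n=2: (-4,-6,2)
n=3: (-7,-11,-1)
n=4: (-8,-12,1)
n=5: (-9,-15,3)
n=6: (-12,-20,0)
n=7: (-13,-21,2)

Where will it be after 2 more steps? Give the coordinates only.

(-17,-29,1)

Step-to-step displacements: (-1,-1,+2), (-1,-3,+2), (-3,-5,-3), (-1,-1,+2), (-1,-3,+2), (-3,-5,-3), (-1,-1,+2) — a repeating cycle of length 3.
step 8: apply (-1,-3,+2) → (-14,-24,4)
step 9: apply (-3,-5,-3) → (-17,-29,1)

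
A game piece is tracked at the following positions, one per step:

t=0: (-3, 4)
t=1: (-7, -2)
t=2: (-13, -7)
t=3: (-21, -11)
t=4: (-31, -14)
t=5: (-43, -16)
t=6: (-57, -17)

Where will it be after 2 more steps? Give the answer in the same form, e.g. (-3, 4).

(-91, -16)

Successive displacements: (-4, -6), (-6, -5), (-8, -4), (-10, -3), (-12, -2), (-14, -1) — each changes by (-2, +1).
step 7: (-57, -17) + (-16, +0) → (-73, -17)
step 8: (-73, -17) + (-18, +1) → (-91, -16)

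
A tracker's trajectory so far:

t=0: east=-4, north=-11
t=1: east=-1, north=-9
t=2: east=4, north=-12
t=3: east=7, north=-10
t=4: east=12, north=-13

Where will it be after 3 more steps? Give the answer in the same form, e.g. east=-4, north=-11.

The moves between consecutive positions are (+3,+2), (+5,-3), (+3,+2), (+5,-3); they repeat the 2-cycle [(+3,+2), (+5,-3)].
step 5: apply (+3,+2) → east=15, north=-11
step 6: apply (+5,-3) → east=20, north=-14
step 7: apply (+3,+2) → east=23, north=-12

east=23, north=-12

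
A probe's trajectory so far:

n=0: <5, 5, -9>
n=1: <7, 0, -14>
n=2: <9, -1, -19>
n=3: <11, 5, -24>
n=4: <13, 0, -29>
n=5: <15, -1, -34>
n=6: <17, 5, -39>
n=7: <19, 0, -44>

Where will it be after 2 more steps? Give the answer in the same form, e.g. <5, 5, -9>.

First: linear, +2 per step → 23 at step 9.
Second: cycles through 5, 0, -1 every 3 steps. Step 9 lands at position 0 of the cycle → 5.
Third: linear, -5 per step → -54 at step 9.

<23, 5, -54>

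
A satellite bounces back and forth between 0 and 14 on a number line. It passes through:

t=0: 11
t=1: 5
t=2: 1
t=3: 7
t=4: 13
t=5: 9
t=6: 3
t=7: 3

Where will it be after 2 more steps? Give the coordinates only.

13

The value travels 6 per step and bounces off the walls at 0 and 14.
  step 8: 3 → 9
  step 9: 9 → 13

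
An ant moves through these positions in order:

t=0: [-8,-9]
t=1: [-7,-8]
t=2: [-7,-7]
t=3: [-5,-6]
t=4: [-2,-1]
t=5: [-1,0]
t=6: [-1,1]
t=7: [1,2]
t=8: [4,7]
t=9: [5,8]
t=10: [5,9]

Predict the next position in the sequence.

Step-to-step displacements: [+1,+1], [+0,+1], [+2,+1], [+3,+5], [+1,+1], [+0,+1], [+2,+1], [+3,+5], [+1,+1], [+0,+1] — a repeating cycle of length 4.
step 11: apply [+2,+1] → [7,10]

[7,10]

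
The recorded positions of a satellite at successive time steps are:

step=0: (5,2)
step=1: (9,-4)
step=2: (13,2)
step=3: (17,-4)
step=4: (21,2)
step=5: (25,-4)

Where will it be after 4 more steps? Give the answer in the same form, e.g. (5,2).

The first coordinate changes by +4 each step, so at step 9 it is 5 + 9·(4) = 41.
The second coordinate repeats the cycle [2, -4] with period 2; step 9 mod 2 = 1, giving -4.

(41,-4)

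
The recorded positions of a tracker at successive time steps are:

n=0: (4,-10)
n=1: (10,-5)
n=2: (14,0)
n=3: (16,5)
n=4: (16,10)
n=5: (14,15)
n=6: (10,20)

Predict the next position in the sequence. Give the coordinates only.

First differences are (+6,+5), (+4,+5), (+2,+5), (+0,+5), (-2,+5), (-4,+5); their common second difference is (-2,+0) (constant acceleration).
step 7: (10,20) + (-6,+5) → (4,25)

(4,25)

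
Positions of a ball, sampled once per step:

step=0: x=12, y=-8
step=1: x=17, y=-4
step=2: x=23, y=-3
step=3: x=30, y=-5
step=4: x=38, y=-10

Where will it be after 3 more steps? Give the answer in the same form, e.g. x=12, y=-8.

x=68, y=-43

First differences are (+5, +4), (+6, +1), (+7, -2), (+8, -5); their common second difference is (+1, -3) (constant acceleration).
step 5: x=38, y=-10 + (+9, -8) → x=47, y=-18
step 6: x=47, y=-18 + (+10, -11) → x=57, y=-29
step 7: x=57, y=-29 + (+11, -14) → x=68, y=-43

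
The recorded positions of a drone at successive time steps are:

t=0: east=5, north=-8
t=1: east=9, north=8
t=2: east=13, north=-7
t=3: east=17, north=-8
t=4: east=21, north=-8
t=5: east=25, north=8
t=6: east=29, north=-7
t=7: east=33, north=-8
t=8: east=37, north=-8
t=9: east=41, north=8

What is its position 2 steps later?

east=49, north=-8

East: linear, +4 per step → 49 at step 11.
North: cycles through -8, 8, -7, -8 every 4 steps. Step 11 lands at position 3 of the cycle → -8.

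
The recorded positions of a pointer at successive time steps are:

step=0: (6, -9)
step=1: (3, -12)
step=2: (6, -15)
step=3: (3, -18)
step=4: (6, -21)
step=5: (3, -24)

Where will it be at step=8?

The first coordinate repeats the cycle [6, 3] with period 2; step 8 mod 2 = 0, giving 6.
The second coordinate changes by -3 each step, so at step 8 it is -9 + 8·(-3) = -33.

(6, -33)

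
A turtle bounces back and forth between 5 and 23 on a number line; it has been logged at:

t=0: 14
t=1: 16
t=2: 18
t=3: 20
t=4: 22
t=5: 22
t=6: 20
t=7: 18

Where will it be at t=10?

The value travels 2 per step and bounces off the walls at 5 and 23.
  step 8: 18 → 16
  step 9: 16 → 14
  step 10: 14 → 12

12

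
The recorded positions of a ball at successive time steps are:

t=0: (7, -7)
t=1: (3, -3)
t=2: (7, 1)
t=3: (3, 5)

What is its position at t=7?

(3, 21)

First: cycles through 7, 3 every 2 steps. Step 7 lands at position 1 of the cycle → 3.
Second: linear, +4 per step → 21 at step 7.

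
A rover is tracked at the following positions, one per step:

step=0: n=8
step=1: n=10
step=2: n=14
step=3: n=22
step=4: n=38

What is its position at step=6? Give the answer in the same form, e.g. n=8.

Step-to-step displacements: +2, +4, +8, +16; each is 2× the previous.
step 5: 38 + 32 → n=70
step 6: 70 + 64 → n=134

n=134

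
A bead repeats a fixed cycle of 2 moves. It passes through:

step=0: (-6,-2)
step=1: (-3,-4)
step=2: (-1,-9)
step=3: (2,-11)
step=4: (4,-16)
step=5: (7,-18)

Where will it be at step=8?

(14,-30)

The moves between consecutive positions are (+3,-2), (+2,-5), (+3,-2), (+2,-5), (+3,-2); they repeat the 2-cycle [(+3,-2), (+2,-5)].
step 6: apply (+2,-5) → (9,-23)
step 7: apply (+3,-2) → (12,-25)
step 8: apply (+2,-5) → (14,-30)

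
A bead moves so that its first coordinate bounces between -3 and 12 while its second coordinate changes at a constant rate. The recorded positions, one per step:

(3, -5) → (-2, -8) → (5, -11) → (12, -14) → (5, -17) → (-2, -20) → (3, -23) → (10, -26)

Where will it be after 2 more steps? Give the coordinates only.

(0, -32)

The first coordinate reflects between -3 and 12, moving 7 per step.
  step 8: 10 → 7
  step 9: 7 → 0
The second coordinate changes by -3 each step: at step 9 it is -32.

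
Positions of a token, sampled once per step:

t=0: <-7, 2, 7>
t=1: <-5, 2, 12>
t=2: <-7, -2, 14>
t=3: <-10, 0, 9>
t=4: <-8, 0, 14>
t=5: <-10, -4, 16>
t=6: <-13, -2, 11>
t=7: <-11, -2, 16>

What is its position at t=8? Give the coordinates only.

The moves between consecutive positions are <+2, +0, +5>, <-2, -4, +2>, <-3, +2, -5>, <+2, +0, +5>, <-2, -4, +2>, <-3, +2, -5>, <+2, +0, +5>; they repeat the 3-cycle [<+2, +0, +5>, <-2, -4, +2>, <-3, +2, -5>].
step 8: apply <-2, -4, +2> → <-13, -6, 18>

<-13, -6, 18>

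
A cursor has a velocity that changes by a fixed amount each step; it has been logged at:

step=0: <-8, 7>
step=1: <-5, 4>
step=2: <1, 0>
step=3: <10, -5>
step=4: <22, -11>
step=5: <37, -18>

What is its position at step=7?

<76, -35>

Successive displacements: <+3, -3>, <+6, -4>, <+9, -5>, <+12, -6>, <+15, -7> — each changes by <+3, -1>.
step 6: <37, -18> + <+18, -8> → <55, -26>
step 7: <55, -26> + <+21, -9> → <76, -35>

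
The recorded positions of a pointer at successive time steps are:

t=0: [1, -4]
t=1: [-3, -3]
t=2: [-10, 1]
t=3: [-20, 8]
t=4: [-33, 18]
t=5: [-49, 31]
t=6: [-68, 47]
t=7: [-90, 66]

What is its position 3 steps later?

[-174, 141]

First differences are [-4, +1], [-7, +4], [-10, +7], [-13, +10], [-16, +13], [-19, +16], [-22, +19]; their common second difference is [-3, +3] (constant acceleration).
step 8: [-90, 66] + [-25, +22] → [-115, 88]
step 9: [-115, 88] + [-28, +25] → [-143, 113]
step 10: [-143, 113] + [-31, +28] → [-174, 141]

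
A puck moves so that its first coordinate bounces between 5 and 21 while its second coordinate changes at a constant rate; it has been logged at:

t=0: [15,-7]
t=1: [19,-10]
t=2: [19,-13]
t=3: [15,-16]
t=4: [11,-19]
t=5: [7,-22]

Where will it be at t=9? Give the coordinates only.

The first coordinate travels 4 per step and bounces off the walls at 5 and 21.
  step 6: 7 → 7
  step 7: 7 → 11
  step 8: 11 → 15
  step 9: 15 → 19
The second coordinate changes by -3 each step: at step 9 it is -34.

[19,-34]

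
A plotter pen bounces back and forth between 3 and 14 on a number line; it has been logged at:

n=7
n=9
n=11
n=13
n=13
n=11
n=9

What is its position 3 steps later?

n=3

The value travels 2 per step and bounces off the walls at 3 and 14.
  step 7: 9 → 7
  step 8: 7 → 5
  step 9: 5 → 3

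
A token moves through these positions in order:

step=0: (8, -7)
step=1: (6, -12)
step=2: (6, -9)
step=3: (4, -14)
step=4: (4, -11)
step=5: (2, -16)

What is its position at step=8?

Differencing gives (-2, -5), (+0, +3), (-2, -5), (+0, +3), (-2, -5). This is the pattern (-2, -5), (+0, +3) repeated.
step 6: apply (+0, +3) → (2, -13)
step 7: apply (-2, -5) → (0, -18)
step 8: apply (+0, +3) → (0, -15)

(0, -15)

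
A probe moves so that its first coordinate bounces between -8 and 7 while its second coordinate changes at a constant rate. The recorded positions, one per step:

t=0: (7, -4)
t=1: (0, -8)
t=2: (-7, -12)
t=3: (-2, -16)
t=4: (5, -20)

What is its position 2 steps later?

(-5, -28)

The first coordinate reflects between -8 and 7, moving 7 per step.
  step 5: 5 → 2
  step 6: 2 → -5
The second coordinate changes by -4 each step: at step 6 it is -28.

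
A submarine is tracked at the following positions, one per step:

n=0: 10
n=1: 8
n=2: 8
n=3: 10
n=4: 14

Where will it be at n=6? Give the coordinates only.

Taking differences between consecutive positions: -2, +0, +2, +4. These grow by +2 each step.
step 5: 14 + 6 → 20
step 6: 20 + 8 → 28

28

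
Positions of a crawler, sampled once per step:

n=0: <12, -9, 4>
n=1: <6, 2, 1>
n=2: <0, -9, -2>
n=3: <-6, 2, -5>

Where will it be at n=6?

<-24, -9, -14>

First: linear, -6 per step → -24 at step 6.
Second: cycles through -9, 2 every 2 steps. Step 6 lands at position 0 of the cycle → -9.
Third: linear, -3 per step → -14 at step 6.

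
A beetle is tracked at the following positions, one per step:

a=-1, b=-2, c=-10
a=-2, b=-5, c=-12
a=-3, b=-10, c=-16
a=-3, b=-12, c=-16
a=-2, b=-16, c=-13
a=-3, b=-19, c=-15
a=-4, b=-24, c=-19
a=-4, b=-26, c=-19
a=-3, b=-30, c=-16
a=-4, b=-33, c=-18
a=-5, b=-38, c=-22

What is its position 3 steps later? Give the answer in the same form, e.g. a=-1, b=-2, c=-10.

Step-to-step displacements: (-1, -3, -2), (-1, -5, -4), (+0, -2, +0), (+1, -4, +3), (-1, -3, -2), (-1, -5, -4), (+0, -2, +0), (+1, -4, +3), (-1, -3, -2), (-1, -5, -4) — a repeating cycle of length 4.
step 11: apply (+0, -2, +0) → a=-5, b=-40, c=-22
step 12: apply (+1, -4, +3) → a=-4, b=-44, c=-19
step 13: apply (-1, -3, -2) → a=-5, b=-47, c=-21

a=-5, b=-47, c=-21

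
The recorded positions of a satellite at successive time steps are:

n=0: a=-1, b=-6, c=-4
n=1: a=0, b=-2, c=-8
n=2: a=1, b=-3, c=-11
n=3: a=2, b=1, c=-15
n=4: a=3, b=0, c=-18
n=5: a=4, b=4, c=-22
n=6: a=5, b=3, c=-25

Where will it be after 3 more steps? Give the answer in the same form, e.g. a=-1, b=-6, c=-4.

Differencing gives (+1, +4, -4), (+1, -1, -3), (+1, +4, -4), (+1, -1, -3), (+1, +4, -4), (+1, -1, -3). This is the pattern (+1, +4, -4), (+1, -1, -3) repeated.
step 7: apply (+1, +4, -4) → a=6, b=7, c=-29
step 8: apply (+1, -1, -3) → a=7, b=6, c=-32
step 9: apply (+1, +4, -4) → a=8, b=10, c=-36

a=8, b=10, c=-36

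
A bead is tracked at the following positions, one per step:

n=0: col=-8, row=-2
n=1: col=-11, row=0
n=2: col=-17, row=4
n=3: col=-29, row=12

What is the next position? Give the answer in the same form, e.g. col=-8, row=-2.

Consecutive displacements (-3, +2), (-6, +4), (-12, +8) scale by a factor of 2 each step.
step 4: col=-29, row=12 + (-24, +16) → col=-53, row=28

col=-53, row=28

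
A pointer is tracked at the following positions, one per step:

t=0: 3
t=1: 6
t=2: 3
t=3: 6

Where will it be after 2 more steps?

6

Step-to-step displacements: +3, -3, +3; each is -1× the previous.
step 4: 6 − 3 → 3
step 5: 3 + 3 → 6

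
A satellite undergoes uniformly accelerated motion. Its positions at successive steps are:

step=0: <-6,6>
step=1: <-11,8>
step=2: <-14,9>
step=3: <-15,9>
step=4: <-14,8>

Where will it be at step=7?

First differences are <-5,+2>, <-3,+1>, <-1,+0>, <+1,-1>; their common second difference is <+2,-1> (constant acceleration).
step 5: <-14,8> + <+3,-2> → <-11,6>
step 6: <-11,6> + <+5,-3> → <-6,3>
step 7: <-6,3> + <+7,-4> → <1,-1>

<1,-1>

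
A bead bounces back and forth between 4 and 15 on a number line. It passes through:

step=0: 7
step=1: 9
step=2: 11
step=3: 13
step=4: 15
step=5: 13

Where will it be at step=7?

9

The value travels 2 per step and bounces off the walls at 4 and 15.
  step 6: 13 → 11
  step 7: 11 → 9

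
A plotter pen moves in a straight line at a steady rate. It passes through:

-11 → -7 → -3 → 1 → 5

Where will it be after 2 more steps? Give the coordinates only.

13

The position changes by +4 every step.
step 5: 5 + 4 → 9
step 6: 9 + 4 → 13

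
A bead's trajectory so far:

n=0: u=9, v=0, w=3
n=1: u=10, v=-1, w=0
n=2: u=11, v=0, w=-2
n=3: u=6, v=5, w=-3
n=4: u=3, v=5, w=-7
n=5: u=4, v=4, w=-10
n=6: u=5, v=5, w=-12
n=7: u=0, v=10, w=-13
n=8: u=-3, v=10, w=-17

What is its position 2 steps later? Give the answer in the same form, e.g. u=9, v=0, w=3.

Differencing gives (+1,-1,-3), (+1,+1,-2), (-5,+5,-1), (-3,+0,-4), (+1,-1,-3), (+1,+1,-2), (-5,+5,-1), (-3,+0,-4). This is the pattern (+1,-1,-3), (+1,+1,-2), (-5,+5,-1), (-3,+0,-4) repeated.
step 9: apply (+1,-1,-3) → u=-2, v=9, w=-20
step 10: apply (+1,+1,-2) → u=-1, v=10, w=-22

u=-1, v=10, w=-22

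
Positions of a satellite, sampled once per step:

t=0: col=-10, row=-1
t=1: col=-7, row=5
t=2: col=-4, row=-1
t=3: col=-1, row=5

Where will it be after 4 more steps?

col=11, row=5

Col: linear, +3 per step → 11 at step 7.
Row: cycles through -1, 5 every 2 steps. Step 7 lands at position 1 of the cycle → 5.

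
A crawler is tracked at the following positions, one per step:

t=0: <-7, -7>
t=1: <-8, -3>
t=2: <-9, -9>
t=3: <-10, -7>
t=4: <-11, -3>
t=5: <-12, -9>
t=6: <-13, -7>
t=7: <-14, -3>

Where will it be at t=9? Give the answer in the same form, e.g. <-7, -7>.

First: linear, -1 per step → -16 at step 9.
Second: cycles through -7, -3, -9 every 3 steps. Step 9 lands at position 0 of the cycle → -7.

<-16, -7>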